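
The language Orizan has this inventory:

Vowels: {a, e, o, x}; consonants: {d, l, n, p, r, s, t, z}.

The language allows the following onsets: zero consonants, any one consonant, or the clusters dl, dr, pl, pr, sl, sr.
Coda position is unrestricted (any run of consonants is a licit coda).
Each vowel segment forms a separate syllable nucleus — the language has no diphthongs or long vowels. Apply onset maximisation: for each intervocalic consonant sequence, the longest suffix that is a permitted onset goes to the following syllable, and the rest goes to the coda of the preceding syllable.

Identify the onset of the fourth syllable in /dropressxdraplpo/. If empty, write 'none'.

The vowels are o, e, x, a, o — 5 nuclei, so 5 syllables.
/o…e/ gap (V1→V2): /pr/ is a licit onset in full, so it all attaches to the next syllable.
/e…x/ gap (V2→V3): /ss/ — longest licit onset from the right is /s/, leaving /s/ as coda.
/x…a/ gap (V3→V4): cluster /dr/ — /dr/ is itself a permitted onset, so the whole cluster goes right; preceding coda = ∅.
/a…o/ gap (V4→V5): /plp/; trying suffixes from longest down, /p/ is the first permitted one, so coda /pl/ | onset /p/.
Putting it together: dro.pres.sx.drapl.po.
Syllable 4 is /drapl/: onset /dr/, nucleus /a/, coda /pl/.

dr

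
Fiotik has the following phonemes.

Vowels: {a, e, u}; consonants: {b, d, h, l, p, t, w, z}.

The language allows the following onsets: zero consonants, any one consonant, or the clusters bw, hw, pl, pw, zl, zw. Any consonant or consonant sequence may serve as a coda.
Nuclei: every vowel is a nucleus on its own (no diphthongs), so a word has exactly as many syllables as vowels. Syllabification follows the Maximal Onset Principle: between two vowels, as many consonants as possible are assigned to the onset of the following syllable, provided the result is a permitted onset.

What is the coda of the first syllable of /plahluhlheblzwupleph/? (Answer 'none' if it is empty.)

Vowels present: a, u, e, u, e; each is a nucleus, giving 5 syllables.
/a…u/ gap (V1→V2): /hl/; trying suffixes from longest down, /l/ is the first permitted one, so coda /h/ | onset /l/.
/u…e/ gap (V2→V3): cluster /hlh/ — the longest permitted-onset suffix is /h/; onset = /h/, preceding coda = /hl/.
/e…u/ gap (V3→V4): cluster /blzw/ — the longest permitted-onset suffix is /zw/; onset = /zw/, preceding coda = /bl/.
/u…e/ gap (V4→V5): cluster /pl/ — /pl/ is itself a permitted onset, so the whole cluster goes right; preceding coda = ∅.
Syllabification: plah.luhl.hebl.zwu.pleph.
Syllable 1 is /plah/: onset /pl/, nucleus /a/, coda /h/.

h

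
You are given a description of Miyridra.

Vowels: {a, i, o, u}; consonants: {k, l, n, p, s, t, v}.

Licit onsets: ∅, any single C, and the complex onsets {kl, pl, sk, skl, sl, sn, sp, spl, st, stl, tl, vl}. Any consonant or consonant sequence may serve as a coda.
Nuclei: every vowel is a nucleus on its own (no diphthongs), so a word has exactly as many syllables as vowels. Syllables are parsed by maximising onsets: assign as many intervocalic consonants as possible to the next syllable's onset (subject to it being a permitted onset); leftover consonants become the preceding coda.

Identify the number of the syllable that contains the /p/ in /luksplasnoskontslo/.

Nuclei (vowels): u, a, o, o, o → 5 syllables.
V1 /u/ – V2 /a/: cluster /kspl/ — the longest permitted-onset suffix is /spl/; onset = /spl/, preceding coda = /k/.
V2 /a/ – V3 /o/: /sn/ is a licit onset in full, so it all attaches to the next syllable.
V3 /o/ – V4 /o/: /sk/ is a licit onset in full, so it all attaches to the next syllable.
V4 /o/ – V5 /o/: /ntsl/ splits as /nt/ + /sl/ (/sl/ is the longest suffix that is a licit onset).
Result: luk.spla.sno.skont.slo.
The /p/ is in the onset of syllable 2 (/spla/).

2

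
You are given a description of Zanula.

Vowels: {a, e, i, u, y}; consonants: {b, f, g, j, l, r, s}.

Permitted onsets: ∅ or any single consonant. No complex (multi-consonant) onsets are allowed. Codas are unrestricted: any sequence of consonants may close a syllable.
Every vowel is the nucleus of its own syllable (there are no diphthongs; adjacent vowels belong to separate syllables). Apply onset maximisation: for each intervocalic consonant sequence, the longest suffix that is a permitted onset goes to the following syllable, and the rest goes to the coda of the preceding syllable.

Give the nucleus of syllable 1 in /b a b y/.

a

Vowels present: a, y; each is a nucleus, giving 2 syllables.
The first nucleus (vowel 1 from the left) is /a/.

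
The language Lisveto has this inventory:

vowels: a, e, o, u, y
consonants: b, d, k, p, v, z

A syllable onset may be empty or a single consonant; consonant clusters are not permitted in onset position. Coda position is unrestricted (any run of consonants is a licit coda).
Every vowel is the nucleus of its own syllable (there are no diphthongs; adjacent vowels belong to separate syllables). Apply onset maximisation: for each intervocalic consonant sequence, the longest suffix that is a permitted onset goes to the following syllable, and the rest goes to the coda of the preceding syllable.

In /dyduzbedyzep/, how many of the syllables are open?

3

Nuclei (vowels): y, u, e, y, e → 5 syllables.
σ1/σ2 boundary: /d/ is a single consonant, so it becomes the next onset.
σ2/σ3 boundary: cluster /zb/ — the longest permitted-onset suffix is /b/; onset = /b/, preceding coda = /z/.
σ3/σ4 boundary: /d/ → onset of the next syllable (single consonants are always licit onsets).
σ4/σ5 boundary: /z/ is a single consonant, so it becomes the next onset.
Syllabification: dy.duz.be.dy.zep.
Classifying each syllable: /dy/ (open), /duz/ (closed), /be/ (open), /dy/ (open), /zep/ (closed).
Open syllables: 3.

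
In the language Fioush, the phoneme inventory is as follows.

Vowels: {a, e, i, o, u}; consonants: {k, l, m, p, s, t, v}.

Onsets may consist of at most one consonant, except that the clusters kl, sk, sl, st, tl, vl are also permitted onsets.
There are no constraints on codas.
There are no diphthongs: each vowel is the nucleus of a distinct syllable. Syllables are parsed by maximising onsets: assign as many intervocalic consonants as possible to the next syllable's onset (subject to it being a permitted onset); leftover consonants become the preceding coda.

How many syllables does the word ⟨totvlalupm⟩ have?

3

Vowels present: o, a, u; each is a nucleus, giving 3 syllables.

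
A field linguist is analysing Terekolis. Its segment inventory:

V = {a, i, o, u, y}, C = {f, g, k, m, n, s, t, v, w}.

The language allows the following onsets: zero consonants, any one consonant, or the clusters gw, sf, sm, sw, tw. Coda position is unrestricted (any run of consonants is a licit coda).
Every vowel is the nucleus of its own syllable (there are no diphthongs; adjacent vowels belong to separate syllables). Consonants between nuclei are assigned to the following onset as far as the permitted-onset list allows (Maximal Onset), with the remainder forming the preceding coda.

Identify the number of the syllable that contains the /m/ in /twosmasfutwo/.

Vowels present: o, a, u, o; each is a nucleus, giving 4 syllables.
V1 /o/ – V2 /a/: /sm/ is a licit onset in full, so it all attaches to the next syllable.
V2 /a/ – V3 /u/: cluster /sf/ — /sf/ is itself a permitted onset, so the whole cluster goes right; preceding coda = ∅.
V3 /u/ – V4 /o/: /tw/ — entire cluster is a permitted onset → onset /tw/, coda ∅.
Result: two.sma.sfu.two.
The /m/ is in the onset of syllable 2 (/sma/).

2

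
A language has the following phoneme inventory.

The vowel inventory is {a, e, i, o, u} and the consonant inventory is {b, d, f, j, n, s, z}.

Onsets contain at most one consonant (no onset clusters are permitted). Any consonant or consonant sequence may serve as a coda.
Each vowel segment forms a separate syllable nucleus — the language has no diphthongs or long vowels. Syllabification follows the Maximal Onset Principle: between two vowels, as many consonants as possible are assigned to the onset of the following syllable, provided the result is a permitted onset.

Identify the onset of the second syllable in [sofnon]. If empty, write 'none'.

The vowels are o, o — 2 nuclei, so 2 syllables.
Between /o/ (V1) and /o/ (V2): /fn/ splits as /f/ + /n/ (/n/ is the longest suffix that is a licit onset).
Putting it together: sof.non.
Syllable 2 is /non/: onset /n/, nucleus /o/, coda /n/.

n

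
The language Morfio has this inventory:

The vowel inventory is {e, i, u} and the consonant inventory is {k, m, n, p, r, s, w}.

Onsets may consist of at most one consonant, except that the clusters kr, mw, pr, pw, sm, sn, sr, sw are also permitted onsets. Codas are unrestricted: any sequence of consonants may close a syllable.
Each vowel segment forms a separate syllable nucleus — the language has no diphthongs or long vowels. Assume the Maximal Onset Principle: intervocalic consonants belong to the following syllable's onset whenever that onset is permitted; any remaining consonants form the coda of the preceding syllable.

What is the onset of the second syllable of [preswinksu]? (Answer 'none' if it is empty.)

The vowels are e, i, u — 3 nuclei, so 3 syllables.
/e…i/ gap (V1→V2): cluster /sw/ — /sw/ is itself a permitted onset, so the whole cluster goes right; preceding coda = ∅.
/i…u/ gap (V2→V3): /nks/ splits as /nk/ + /s/ (/s/ is the longest suffix that is a licit onset).
Syllabification: pre.swink.su.
Syllable 2 is /swink/: onset /sw/, nucleus /i/, coda /nk/.

sw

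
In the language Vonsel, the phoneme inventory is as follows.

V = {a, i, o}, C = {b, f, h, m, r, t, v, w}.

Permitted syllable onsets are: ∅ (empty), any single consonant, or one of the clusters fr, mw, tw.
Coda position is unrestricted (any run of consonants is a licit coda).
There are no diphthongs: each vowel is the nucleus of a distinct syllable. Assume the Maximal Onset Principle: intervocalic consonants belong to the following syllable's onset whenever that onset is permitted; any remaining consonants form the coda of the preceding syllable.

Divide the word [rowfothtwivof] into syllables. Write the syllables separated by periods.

row.foth.twi.vof

Vowels present: o, o, i, o; each is a nucleus, giving 4 syllables.
Between /o/ (V1) and /o/ (V2): /wf/; trying suffixes from longest down, /f/ is the first permitted one, so coda /w/ | onset /f/.
Between /o/ (V2) and /i/ (V3): cluster /thtw/ — the longest permitted-onset suffix is /tw/; onset = /tw/, preceding coda = /th/.
Between /i/ (V3) and /o/ (V4): /v/ is a single consonant, so it becomes the next onset.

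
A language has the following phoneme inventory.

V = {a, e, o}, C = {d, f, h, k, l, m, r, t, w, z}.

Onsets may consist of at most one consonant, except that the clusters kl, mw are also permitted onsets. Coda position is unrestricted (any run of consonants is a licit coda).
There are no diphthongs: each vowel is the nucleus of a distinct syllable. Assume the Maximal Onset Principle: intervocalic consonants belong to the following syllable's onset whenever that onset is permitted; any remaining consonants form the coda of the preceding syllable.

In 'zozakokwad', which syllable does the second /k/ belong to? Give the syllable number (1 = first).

3

The vowels are o, a, o, a — 4 nuclei, so 4 syllables.
/o…a/ gap (V1→V2): just /z/ — single C goes to the following onset.
/a…o/ gap (V2→V3): /k/ → onset of the next syllable (single consonants are always licit onsets).
/o…a/ gap (V3→V4): /kw/ splits as /k/ + /w/ (/w/ is the longest suffix that is a licit onset).
Syllabification: zo.za.kok.wad.
The second /k/ is in the coda of syllable 3 (/kok/).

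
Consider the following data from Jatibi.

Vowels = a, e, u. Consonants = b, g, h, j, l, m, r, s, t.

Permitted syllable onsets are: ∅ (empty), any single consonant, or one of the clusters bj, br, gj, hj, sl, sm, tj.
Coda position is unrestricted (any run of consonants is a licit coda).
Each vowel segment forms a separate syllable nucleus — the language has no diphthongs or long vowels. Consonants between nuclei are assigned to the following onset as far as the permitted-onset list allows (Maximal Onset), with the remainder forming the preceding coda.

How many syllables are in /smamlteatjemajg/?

5

Nuclei (vowels): a, e, a, e, a → 5 syllables.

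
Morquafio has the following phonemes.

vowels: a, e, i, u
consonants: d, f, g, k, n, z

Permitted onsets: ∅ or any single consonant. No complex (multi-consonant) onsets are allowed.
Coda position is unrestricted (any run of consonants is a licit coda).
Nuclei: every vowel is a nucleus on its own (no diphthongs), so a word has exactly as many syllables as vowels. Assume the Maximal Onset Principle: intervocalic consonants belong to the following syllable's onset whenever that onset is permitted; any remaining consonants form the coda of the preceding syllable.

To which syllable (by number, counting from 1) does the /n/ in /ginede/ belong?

Nuclei (vowels): i, e, e → 3 syllables.
Between /i/ (V1) and /e/ (V2): /n/ is a single consonant, so it becomes the next onset.
Between /e/ (V2) and /e/ (V3): just /d/ — single C goes to the following onset.
Result: gi.ne.de.
The /n/ is in the onset of syllable 2 (/ne/).

2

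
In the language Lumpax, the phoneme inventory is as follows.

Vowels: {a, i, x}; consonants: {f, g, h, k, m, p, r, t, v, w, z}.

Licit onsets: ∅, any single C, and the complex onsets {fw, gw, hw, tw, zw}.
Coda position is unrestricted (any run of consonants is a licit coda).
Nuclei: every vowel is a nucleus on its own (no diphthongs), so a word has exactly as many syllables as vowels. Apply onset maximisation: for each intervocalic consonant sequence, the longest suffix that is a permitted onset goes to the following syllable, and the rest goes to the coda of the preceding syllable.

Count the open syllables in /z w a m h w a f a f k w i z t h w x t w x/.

3

Nuclei (vowels): a, a, a, i, x, x → 6 syllables.
/a…a/ gap (V1→V2): /mhw/ splits as /m/ + /hw/ (/hw/ is the longest suffix that is a licit onset).
/a…a/ gap (V2→V3): /f/ is a single consonant, so it becomes the next onset.
/a…i/ gap (V3→V4): /fkw/ splits as /fk/ + /w/ (/w/ is the longest suffix that is a licit onset).
/i…x/ gap (V4→V5): /zthw/; trying suffixes from longest down, /hw/ is the first permitted one, so coda /zt/ | onset /hw/.
/x…x/ gap (V5→V6): /tw/ — entire cluster is a permitted onset → onset /tw/, coda ∅.
So the parse is zwam.hwa.fafk.wizt.hwx.twx.
Classifying each syllable: /zwam/ (closed), /hwa/ (open), /fafk/ (closed), /wizt/ (closed), /hwx/ (open), /twx/ (open).
Open syllables: 3.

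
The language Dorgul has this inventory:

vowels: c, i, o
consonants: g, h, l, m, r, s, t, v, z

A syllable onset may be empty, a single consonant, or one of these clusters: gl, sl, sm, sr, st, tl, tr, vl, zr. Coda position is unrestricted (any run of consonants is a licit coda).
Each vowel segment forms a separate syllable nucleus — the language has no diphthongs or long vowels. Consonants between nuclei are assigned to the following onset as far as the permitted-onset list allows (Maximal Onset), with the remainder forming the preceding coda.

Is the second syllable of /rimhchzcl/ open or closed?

The vowels are i, c, c — 3 nuclei, so 3 syllables.
V1 /i/ – V2 /c/: /mh/ — longest licit onset from the right is /h/, leaving /m/ as coda.
V2 /c/ – V3 /c/: /hz/ — longest licit onset from the right is /z/, leaving /h/ as coda.
Syllabification: rim.hch.zcl.
Syllable 2 is /hch/ with coda /h/, so it is closed.

closed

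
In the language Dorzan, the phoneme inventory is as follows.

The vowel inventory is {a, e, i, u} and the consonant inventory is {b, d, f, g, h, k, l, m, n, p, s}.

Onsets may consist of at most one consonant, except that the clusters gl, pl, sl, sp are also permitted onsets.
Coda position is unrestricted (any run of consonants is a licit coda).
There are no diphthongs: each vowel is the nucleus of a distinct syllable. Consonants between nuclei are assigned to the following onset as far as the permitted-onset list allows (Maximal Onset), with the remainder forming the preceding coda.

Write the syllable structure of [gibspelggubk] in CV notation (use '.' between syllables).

Nuclei (vowels): i, e, u → 3 syllables.
Between /i/ (V1) and /e/ (V2): /bsp/ — longest licit onset from the right is /sp/, leaving /b/ as coda.
Between /e/ (V2) and /u/ (V3): /lgg/ — longest licit onset from the right is /g/, leaving /lg/ as coda.
Result: gib.spelg.gubk.
Mapping each syllable to C/V: /gib/ → CVC, /spelg/ → CCVCC, /gubk/ → CVCC.

CVC.CCVCC.CVCC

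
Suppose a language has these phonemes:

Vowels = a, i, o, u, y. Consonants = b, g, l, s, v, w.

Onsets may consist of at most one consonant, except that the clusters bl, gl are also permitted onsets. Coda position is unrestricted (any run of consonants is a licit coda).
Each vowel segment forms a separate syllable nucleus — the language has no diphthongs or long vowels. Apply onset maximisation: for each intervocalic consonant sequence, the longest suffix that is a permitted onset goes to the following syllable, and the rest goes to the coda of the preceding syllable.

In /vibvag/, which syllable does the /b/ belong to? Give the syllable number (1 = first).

Nuclei (vowels): i, a → 2 syllables.
Between /i/ (V1) and /a/ (V2): /bv/ — longest licit onset from the right is /v/, leaving /b/ as coda.
Result: vib.vag.
The /b/ is in the coda of syllable 1 (/vib/).

1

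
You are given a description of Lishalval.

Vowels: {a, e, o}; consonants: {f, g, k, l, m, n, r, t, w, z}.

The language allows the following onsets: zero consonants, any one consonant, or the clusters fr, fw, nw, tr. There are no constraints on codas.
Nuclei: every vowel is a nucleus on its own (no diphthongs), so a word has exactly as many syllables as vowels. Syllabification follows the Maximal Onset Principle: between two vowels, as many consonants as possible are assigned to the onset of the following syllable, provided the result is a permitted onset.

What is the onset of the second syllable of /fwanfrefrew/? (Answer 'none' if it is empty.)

fr

Vowels present: a, e, e; each is a nucleus, giving 3 syllables.
V1 /a/ – V2 /e/: /nfr/ splits as /n/ + /fr/ (/fr/ is the longest suffix that is a licit onset).
V2 /e/ – V3 /e/: /fr/ — entire cluster is a permitted onset → onset /fr/, coda ∅.
Result: fwan.fre.frew.
Syllable 2 is /fre/: onset /fr/, nucleus /e/, coda ∅.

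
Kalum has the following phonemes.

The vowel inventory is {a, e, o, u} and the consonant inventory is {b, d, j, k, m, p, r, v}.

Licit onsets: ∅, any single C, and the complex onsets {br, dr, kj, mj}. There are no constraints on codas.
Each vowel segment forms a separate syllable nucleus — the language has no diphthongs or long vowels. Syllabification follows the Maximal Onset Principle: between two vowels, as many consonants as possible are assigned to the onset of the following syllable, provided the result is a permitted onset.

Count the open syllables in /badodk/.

The vowels are a, o — 2 nuclei, so 2 syllables.
Between /a/ (V1) and /o/ (V2): just /d/ — single C goes to the following onset.
Result: ba.dodk.
Classifying each syllable: /ba/ (open), /dodk/ (closed).
Open syllables: 1.

1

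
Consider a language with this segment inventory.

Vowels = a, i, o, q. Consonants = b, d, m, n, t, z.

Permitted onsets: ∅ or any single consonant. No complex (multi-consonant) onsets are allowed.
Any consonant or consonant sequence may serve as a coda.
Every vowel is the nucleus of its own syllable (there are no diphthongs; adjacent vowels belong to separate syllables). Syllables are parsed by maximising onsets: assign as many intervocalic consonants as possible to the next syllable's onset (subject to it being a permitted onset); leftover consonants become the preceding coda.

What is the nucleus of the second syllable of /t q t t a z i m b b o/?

a

The vowels are q, a, i, o — 4 nuclei, so 4 syllables.
The second nucleus (vowel 2 from the left) is /a/.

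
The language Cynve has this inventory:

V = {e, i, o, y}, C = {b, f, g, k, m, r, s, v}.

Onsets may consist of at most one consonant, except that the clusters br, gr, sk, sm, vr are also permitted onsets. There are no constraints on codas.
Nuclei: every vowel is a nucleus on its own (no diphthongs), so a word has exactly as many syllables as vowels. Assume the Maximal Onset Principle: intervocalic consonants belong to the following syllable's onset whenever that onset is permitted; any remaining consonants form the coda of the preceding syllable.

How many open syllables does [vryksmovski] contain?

Nuclei (vowels): y, o, i → 3 syllables.
/y…o/ gap (V1→V2): cluster /ksm/ — the longest permitted-onset suffix is /sm/; onset = /sm/, preceding coda = /k/.
/o…i/ gap (V2→V3): /vsk/; trying suffixes from longest down, /sk/ is the first permitted one, so coda /v/ | onset /sk/.
So the parse is vryk.smov.ski.
Classifying each syllable: /vryk/ (closed), /smov/ (closed), /ski/ (open).
Open syllables: 1.

1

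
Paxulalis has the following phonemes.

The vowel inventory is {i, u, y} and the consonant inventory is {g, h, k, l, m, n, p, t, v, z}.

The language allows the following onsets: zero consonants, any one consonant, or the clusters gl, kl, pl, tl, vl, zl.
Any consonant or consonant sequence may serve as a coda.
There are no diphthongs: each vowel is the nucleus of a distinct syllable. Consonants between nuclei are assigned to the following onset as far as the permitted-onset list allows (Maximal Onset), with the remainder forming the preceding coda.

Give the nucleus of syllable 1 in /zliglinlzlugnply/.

i

Vowels present: i, i, u, y; each is a nucleus, giving 4 syllables.
The first nucleus (vowel 1 from the left) is /i/.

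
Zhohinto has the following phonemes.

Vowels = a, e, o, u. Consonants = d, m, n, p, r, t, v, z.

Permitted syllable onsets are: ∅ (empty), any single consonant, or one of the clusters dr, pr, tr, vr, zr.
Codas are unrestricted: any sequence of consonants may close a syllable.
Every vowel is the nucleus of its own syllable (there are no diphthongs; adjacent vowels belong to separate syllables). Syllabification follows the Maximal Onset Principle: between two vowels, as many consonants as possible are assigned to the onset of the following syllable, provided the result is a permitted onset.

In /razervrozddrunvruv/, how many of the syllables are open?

Nuclei (vowels): a, e, o, u, u → 5 syllables.
Between /a/ (V1) and /e/ (V2): /z/ → onset of the next syllable (single consonants are always licit onsets).
Between /e/ (V2) and /o/ (V3): /rvr/; trying suffixes from longest down, /vr/ is the first permitted one, so coda /r/ | onset /vr/.
Between /o/ (V3) and /u/ (V4): /zddr/ — longest licit onset from the right is /dr/, leaving /zd/ as coda.
Between /u/ (V4) and /u/ (V5): /nvr/ — longest licit onset from the right is /vr/, leaving /n/ as coda.
Syllabification: ra.zer.vrozd.drun.vruv.
Classifying each syllable: /ra/ (open), /zer/ (closed), /vrozd/ (closed), /drun/ (closed), /vruv/ (closed).
Open syllables: 1.

1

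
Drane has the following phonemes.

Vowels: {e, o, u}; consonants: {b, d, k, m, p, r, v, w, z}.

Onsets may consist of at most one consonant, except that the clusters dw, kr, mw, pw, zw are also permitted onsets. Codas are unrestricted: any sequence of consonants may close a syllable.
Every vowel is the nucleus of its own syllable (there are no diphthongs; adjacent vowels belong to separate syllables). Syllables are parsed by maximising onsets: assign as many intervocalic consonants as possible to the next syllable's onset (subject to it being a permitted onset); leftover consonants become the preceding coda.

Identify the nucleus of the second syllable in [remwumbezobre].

u

Vowels present: e, u, e, o, e; each is a nucleus, giving 5 syllables.
The second nucleus (vowel 2 from the left) is /u/.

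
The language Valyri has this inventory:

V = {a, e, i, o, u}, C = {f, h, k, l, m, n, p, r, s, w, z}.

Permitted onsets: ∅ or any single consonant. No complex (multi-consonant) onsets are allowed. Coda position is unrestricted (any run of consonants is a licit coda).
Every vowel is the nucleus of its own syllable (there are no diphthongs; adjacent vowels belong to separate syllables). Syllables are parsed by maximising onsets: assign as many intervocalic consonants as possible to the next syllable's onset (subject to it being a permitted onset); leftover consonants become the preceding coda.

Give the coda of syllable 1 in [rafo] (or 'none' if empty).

The vowels are a, o — 2 nuclei, so 2 syllables.
/a…o/ gap (V1→V2): just /f/ — single C goes to the following onset.
So the parse is ra.fo.
Syllable 1 is /ra/: onset /r/, nucleus /a/, coda ∅.

none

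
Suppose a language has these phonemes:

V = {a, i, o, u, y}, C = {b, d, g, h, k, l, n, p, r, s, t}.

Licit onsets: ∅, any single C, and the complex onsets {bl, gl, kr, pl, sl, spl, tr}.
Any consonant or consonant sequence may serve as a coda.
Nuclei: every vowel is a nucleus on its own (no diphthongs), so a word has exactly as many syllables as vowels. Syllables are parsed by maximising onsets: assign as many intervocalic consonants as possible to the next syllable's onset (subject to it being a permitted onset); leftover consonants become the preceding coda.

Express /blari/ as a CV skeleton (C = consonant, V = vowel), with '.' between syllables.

Nuclei (vowels): a, i → 2 syllables.
/a…i/ gap (V1→V2): /r/ is a single consonant, so it becomes the next onset.
Putting it together: bla.ri.
Mapping each syllable to C/V: /bla/ → CCV, /ri/ → CV.

CCV.CV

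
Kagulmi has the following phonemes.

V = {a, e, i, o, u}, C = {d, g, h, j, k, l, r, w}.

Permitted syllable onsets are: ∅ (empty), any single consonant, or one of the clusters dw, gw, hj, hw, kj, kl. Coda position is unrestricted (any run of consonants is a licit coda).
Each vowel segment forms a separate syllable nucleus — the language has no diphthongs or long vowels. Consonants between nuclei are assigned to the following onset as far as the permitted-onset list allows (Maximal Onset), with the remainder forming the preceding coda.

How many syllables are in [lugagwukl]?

3

The vowels are u, a, u — 3 nuclei, so 3 syllables.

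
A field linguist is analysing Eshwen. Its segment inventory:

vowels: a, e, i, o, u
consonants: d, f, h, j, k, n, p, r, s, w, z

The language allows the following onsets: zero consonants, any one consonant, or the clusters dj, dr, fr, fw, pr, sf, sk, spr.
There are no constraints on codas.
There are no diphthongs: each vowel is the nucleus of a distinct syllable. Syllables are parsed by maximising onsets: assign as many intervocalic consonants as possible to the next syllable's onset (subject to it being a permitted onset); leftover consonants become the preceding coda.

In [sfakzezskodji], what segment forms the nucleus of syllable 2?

e

Nuclei (vowels): a, e, o, i → 4 syllables.
The second nucleus (vowel 2 from the left) is /e/.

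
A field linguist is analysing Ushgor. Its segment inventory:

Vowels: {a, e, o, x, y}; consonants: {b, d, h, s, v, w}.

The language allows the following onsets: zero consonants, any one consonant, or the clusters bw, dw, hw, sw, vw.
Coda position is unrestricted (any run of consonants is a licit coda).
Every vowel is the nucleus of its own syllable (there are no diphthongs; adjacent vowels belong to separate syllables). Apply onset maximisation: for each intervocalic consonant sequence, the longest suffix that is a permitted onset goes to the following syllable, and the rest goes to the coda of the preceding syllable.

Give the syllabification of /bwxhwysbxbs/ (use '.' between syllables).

The vowels are x, y, x — 3 nuclei, so 3 syllables.
Between /x/ (V1) and /y/ (V2): cluster /hw/ — /hw/ is itself a permitted onset, so the whole cluster goes right; preceding coda = ∅.
Between /y/ (V2) and /x/ (V3): /sb/; trying suffixes from longest down, /b/ is the first permitted one, so coda /s/ | onset /b/.

bwx.hwys.bxbs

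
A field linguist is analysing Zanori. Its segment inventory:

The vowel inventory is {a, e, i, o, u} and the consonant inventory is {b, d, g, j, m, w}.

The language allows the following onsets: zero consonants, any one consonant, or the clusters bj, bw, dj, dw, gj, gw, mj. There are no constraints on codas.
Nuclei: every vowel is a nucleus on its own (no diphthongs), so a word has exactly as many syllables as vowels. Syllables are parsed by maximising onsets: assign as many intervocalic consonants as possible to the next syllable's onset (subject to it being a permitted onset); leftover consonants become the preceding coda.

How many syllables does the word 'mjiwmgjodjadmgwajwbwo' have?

Vowels present: i, o, a, a, o; each is a nucleus, giving 5 syllables.

5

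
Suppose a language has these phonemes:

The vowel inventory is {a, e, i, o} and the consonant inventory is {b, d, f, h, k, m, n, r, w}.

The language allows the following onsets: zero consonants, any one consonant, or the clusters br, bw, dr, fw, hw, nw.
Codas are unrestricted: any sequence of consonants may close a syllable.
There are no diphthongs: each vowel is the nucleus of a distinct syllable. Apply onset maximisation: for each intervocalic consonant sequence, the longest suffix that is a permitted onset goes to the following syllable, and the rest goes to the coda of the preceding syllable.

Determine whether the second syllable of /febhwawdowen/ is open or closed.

closed

Vowels present: e, a, o, e; each is a nucleus, giving 4 syllables.
V1 /e/ – V2 /a/: /bhw/ splits as /b/ + /hw/ (/hw/ is the longest suffix that is a licit onset).
V2 /a/ – V3 /o/: /wd/ splits as /w/ + /d/ (/d/ is the longest suffix that is a licit onset).
V3 /o/ – V4 /e/: /w/ → onset of the next syllable (single consonants are always licit onsets).
So the parse is feb.hwaw.do.wen.
Syllable 2 is /hwaw/ with coda /w/, so it is closed.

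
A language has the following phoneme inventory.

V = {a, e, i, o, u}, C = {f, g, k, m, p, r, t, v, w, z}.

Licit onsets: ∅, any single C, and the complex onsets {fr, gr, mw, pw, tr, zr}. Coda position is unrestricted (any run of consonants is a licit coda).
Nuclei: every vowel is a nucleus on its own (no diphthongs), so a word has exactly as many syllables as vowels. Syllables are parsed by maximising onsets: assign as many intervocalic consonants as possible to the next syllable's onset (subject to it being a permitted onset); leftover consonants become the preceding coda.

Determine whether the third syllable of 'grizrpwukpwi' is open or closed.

The vowels are i, u, i — 3 nuclei, so 3 syllables.
/i…u/ gap (V1→V2): cluster /zrpw/ — the longest permitted-onset suffix is /pw/; onset = /pw/, preceding coda = /zr/.
/u…i/ gap (V2→V3): /kpw/ — longest licit onset from the right is /pw/, leaving /k/ as coda.
Result: grizr.pwuk.pwi.
Syllable 3 is /pwi/; it ends in its nucleus with no coda, so it is open.

open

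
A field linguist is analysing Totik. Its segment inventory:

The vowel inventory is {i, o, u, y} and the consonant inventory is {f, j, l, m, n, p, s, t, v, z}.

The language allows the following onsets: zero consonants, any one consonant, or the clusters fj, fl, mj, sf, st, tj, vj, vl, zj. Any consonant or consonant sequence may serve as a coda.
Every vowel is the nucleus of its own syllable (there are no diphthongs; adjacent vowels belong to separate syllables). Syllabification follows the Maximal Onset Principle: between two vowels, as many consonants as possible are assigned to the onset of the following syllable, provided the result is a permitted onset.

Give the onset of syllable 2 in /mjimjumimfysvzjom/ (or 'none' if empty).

The vowels are i, u, i, y, o — 5 nuclei, so 5 syllables.
V1 /i/ – V2 /u/: /mj/ — entire cluster is a permitted onset → onset /mj/, coda ∅.
V2 /u/ – V3 /i/: /m/ is a single consonant, so it becomes the next onset.
V3 /i/ – V4 /y/: /mf/ splits as /m/ + /f/ (/f/ is the longest suffix that is a licit onset).
V4 /y/ – V5 /o/: /svzj/; trying suffixes from longest down, /zj/ is the first permitted one, so coda /sv/ | onset /zj/.
So the parse is mji.mju.mim.fysv.zjom.
Syllable 2 is /mju/: onset /mj/, nucleus /u/, coda ∅.

mj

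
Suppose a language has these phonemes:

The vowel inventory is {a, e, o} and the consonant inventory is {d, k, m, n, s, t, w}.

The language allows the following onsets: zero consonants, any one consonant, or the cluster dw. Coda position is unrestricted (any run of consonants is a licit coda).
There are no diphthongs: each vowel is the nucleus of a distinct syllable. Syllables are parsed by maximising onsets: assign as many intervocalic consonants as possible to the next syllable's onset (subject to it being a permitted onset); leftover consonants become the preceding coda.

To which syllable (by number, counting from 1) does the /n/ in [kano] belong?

Vowels present: a, o; each is a nucleus, giving 2 syllables.
/a…o/ gap (V1→V2): /n/ → onset of the next syllable (single consonants are always licit onsets).
Syllabification: ka.no.
The /n/ is in the onset of syllable 2 (/no/).

2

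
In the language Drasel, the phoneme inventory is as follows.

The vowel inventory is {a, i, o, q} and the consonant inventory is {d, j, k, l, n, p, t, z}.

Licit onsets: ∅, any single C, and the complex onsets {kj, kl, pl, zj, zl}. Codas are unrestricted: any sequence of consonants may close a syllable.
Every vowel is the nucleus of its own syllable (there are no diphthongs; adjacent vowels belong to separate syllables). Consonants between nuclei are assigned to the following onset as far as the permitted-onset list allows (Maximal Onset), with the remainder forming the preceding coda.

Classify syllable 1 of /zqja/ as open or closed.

open

Nuclei (vowels): q, a → 2 syllables.
V1 /q/ – V2 /a/: /j/ is a single consonant, so it becomes the next onset.
So the parse is zq.ja.
Syllable 1 is /zq/; it ends in its nucleus with no coda, so it is open.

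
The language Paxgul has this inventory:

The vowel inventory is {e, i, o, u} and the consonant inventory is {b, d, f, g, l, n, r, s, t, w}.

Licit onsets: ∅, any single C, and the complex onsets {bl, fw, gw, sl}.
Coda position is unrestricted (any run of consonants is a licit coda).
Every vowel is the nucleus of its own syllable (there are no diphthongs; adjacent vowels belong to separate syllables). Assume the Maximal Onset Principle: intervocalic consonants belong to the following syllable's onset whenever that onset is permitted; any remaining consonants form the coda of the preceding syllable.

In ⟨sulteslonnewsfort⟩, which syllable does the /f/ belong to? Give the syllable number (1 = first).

The vowels are u, e, o, e, o — 5 nuclei, so 5 syllables.
σ1/σ2 boundary: cluster /lt/ — the longest permitted-onset suffix is /t/; onset = /t/, preceding coda = /l/.
σ2/σ3 boundary: cluster /sl/ — /sl/ is itself a permitted onset, so the whole cluster goes right; preceding coda = ∅.
σ3/σ4 boundary: /nn/ — longest licit onset from the right is /n/, leaving /n/ as coda.
σ4/σ5 boundary: /wsf/ — longest licit onset from the right is /f/, leaving /ws/ as coda.
Putting it together: sul.te.slon.news.fort.
The /f/ is in the onset of syllable 5 (/fort/).

5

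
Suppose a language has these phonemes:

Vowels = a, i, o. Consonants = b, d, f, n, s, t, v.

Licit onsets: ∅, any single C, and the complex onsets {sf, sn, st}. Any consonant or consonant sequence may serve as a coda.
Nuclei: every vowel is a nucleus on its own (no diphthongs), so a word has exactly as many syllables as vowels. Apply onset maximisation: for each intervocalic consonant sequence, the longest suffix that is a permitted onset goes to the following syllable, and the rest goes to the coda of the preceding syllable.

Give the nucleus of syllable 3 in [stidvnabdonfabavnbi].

The vowels are i, a, o, a, a, i — 6 nuclei, so 6 syllables.
The third nucleus (vowel 3 from the left) is /o/.

o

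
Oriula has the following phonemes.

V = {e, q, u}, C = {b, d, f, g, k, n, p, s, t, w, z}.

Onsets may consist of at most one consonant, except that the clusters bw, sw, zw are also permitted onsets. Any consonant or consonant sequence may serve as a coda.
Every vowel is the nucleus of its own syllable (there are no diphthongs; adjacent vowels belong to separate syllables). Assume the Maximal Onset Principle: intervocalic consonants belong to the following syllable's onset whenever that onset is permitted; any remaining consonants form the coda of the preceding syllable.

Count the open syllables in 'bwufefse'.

Nuclei (vowels): u, e, e → 3 syllables.
Between /u/ (V1) and /e/ (V2): /f/ is a single consonant, so it becomes the next onset.
Between /e/ (V2) and /e/ (V3): /fs/ splits as /f/ + /s/ (/s/ is the longest suffix that is a licit onset).
Result: bwu.fef.se.
Classifying each syllable: /bwu/ (open), /fef/ (closed), /se/ (open).
Open syllables: 2.

2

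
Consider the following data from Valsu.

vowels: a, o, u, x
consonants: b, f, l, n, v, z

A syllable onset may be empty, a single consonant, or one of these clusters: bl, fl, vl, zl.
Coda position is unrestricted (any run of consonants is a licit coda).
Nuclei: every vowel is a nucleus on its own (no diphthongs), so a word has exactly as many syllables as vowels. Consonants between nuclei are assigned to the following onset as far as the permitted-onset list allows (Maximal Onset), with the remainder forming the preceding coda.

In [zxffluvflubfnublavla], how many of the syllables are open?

3

Nuclei (vowels): x, u, u, u, a, a → 6 syllables.
σ1/σ2 boundary: /ffl/ — longest licit onset from the right is /fl/, leaving /f/ as coda.
σ2/σ3 boundary: cluster /vfl/ — the longest permitted-onset suffix is /fl/; onset = /fl/, preceding coda = /v/.
σ3/σ4 boundary: /bfn/ splits as /bf/ + /n/ (/n/ is the longest suffix that is a licit onset).
σ4/σ5 boundary: /bl/ is a licit onset in full, so it all attaches to the next syllable.
σ5/σ6 boundary: /vl/ — entire cluster is a permitted onset → onset /vl/, coda ∅.
Putting it together: zxf.fluv.flubf.nu.bla.vla.
Classifying each syllable: /zxf/ (closed), /fluv/ (closed), /flubf/ (closed), /nu/ (open), /bla/ (open), /vla/ (open).
Open syllables: 3.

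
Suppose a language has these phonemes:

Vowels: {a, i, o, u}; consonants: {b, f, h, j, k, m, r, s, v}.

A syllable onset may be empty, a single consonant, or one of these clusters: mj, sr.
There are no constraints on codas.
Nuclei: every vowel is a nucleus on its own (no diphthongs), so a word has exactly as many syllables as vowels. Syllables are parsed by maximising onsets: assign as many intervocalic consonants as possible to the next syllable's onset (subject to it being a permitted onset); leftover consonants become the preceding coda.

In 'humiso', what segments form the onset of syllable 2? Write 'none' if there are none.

Vowels present: u, i, o; each is a nucleus, giving 3 syllables.
σ1/σ2 boundary: /m/ is a single consonant, so it becomes the next onset.
σ2/σ3 boundary: /s/ is a single consonant, so it becomes the next onset.
Syllabification: hu.mi.so.
Syllable 2 is /mi/: onset /m/, nucleus /i/, coda ∅.

m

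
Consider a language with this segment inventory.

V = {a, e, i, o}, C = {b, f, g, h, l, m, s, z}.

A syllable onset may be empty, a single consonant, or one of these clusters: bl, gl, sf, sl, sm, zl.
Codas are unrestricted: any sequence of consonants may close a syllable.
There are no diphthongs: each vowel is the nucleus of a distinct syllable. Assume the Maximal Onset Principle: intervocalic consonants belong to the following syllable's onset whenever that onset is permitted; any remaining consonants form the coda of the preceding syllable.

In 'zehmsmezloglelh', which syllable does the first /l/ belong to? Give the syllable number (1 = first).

3

Nuclei (vowels): e, e, o, e → 4 syllables.
V1 /e/ – V2 /e/: /hmsm/; trying suffixes from longest down, /sm/ is the first permitted one, so coda /hm/ | onset /sm/.
V2 /e/ – V3 /o/: cluster /zl/ — /zl/ is itself a permitted onset, so the whole cluster goes right; preceding coda = ∅.
V3 /o/ – V4 /e/: /gl/ — entire cluster is a permitted onset → onset /gl/, coda ∅.
So the parse is zehm.sme.zlo.glelh.
The first /l/ is in the onset of syllable 3 (/zlo/).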